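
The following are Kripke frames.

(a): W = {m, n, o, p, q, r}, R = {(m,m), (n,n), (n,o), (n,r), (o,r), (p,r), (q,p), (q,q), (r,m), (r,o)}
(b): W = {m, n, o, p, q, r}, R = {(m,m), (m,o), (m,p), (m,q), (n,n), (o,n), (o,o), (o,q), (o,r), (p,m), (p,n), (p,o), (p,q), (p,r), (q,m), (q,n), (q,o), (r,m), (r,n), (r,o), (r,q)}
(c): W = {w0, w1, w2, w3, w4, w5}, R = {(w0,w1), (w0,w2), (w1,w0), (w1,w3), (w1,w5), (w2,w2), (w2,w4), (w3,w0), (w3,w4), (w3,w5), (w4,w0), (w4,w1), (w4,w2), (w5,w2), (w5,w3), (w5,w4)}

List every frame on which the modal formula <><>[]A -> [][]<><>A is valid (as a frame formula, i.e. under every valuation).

This is the axiom for a generalized confluence (Geach) condition; its first-order frame correspondent is forall x forall y forall z ((x R^2 y & x R^2 z) -> exists w (yRw & z R^2 w)).
(a): fails — nR²n, nR²m but no w with nRw and mR²w.
(b): fails — mR²m, mR²n but no w with mRw and nR²w.
(c): satisfies the condition.

(c)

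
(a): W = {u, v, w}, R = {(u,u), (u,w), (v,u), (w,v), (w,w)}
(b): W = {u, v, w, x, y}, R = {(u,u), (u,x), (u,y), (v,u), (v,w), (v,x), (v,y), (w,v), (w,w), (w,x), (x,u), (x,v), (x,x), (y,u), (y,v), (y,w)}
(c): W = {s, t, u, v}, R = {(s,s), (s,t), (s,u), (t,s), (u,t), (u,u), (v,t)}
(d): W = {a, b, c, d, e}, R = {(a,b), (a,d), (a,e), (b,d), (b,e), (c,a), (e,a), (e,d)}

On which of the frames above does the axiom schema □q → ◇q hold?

Frame correspondent (Sahlqvist): ∀x ∃y Rxy — i.e. seriality.
(a): holds.
(b): holds.
(c): holds.
(d): fails — world d has no successor.
Valid on: (a), (b), (c).

(a), (b), (c)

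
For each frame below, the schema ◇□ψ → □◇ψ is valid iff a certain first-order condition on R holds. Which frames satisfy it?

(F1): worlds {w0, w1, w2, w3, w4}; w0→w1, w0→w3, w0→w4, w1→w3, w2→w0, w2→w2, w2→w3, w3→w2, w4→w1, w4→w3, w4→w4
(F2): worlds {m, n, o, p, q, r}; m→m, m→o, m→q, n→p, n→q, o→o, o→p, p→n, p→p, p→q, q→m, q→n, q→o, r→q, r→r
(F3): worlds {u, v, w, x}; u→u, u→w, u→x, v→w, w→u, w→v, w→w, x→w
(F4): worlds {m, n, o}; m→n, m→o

(F3)

Frame correspondent (Sahlqvist): ∀x ∀y ∀z (Rxy ∧ Rxz → ∃w (Ryw ∧ Rzw)) — i.e. convergence.
(F1): fails — Rw0w4 and Rw0w3 but w4 and w3 have no common successor.
(F2): fails — Rpn and Rpq but n and q have no common successor.
(F3): ✓.
(F4): fails — Rmo and Rmo but o and o have no common successor.
Valid on: (F3).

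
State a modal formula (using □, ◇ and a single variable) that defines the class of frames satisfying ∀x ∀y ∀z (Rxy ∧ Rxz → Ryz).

◇q → □◇q

This is the Euclidean property; the standard corresponding axiom is 5: ◇q → □◇q.
Suppose ◇q→□◇q is valid. Take Rxy, Rxz and set V(q)={y}. Then ◇q at x, so □◇q at x, so ◇q at z, so some w with Rzw has q; w=y, i.e. Rzy. By symmetry of the argument, Ryz.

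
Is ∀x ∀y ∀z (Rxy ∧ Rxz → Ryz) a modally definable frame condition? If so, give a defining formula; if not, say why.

This is a Sahlqvist condition; the 5 axiom ◇p → □◇p defines it.
Suppose ◇p→□◇p is valid. Take Rxy, Rxz and set V(p)={y}. Then ◇p at x, so □◇p at x, so ◇p at z, so some w with Rzw has p; w=y, i.e. Rzy. By symmetry of the argument, Ryz.

Yes — defined by ◇p → □◇p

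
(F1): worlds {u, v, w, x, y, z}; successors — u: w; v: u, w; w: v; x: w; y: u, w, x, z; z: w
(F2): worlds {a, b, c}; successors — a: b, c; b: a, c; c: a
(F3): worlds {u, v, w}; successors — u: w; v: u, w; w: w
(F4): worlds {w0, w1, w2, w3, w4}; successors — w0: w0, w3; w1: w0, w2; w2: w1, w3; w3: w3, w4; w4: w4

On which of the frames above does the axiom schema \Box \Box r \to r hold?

(F2), (F4)

This is the axiom for a generalized confluence (Geach) condition; its first-order frame correspondent is \forall x \exists w (x R^2 w \wedge x = w).
(F1): fails — at u but no t with uR²t and u=t.
(F2): satisfies the condition.
(F3): fails — at u but no t with uR²t and u=t.
(F4): satisfies the condition.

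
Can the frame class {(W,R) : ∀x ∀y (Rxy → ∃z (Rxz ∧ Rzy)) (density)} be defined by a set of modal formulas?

Yes — defined by □□p → □p

Yes: it is density, defined by the C4 schema □□p → □p.
Suppose □□p→□p is valid. Take Rxy and set V(p)={w : xR²w}. Then □□p at x, so □p at x, so p at y, i.e. ∃z(Rxz∧Rzy).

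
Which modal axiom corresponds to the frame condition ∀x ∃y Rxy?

□q → ◇q

A defining formula is □q → ◇q (the D axiom).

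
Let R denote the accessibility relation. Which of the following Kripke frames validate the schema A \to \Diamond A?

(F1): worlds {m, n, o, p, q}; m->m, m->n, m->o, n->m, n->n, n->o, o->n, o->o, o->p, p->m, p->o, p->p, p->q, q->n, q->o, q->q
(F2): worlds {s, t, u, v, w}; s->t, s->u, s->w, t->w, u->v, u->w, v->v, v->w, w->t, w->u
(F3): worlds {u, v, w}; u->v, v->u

Frame correspondent (Sahlqvist): \forall x Rxx — i.e. reflexivity.
(F1): ✓.
(F2): fails — world s does not see itself.
(F3): fails — world u does not see itself.

(F1)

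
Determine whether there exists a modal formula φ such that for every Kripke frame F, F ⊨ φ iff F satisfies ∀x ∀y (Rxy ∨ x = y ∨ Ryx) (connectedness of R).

Modal frame validity is preserved under disjoint unions.
Take 3 disjoint single-world reflexive frames: each is trivially connected, but their disjoint union has 3 worlds with no edge between distinct components, so it is not connected.
So no modal formula (or set of formulas) defines exactly the connected frames.

No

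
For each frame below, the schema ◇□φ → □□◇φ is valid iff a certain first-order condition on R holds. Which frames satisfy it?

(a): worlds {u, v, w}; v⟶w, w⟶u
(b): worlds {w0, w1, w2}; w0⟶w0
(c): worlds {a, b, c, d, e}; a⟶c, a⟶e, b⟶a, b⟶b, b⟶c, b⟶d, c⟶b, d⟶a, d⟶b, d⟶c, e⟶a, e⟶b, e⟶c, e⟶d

(b)

The schema corresponds to a generalized confluence (Geach) condition: ∀x ∀y ∀z ((xRy ∧ xR²z) → ∃w (yRw ∧ zRw)).
(a): fails — vRw, vR²u but no t with wRt and uRt.
(b): condition met.
(c): fails — aRc, aR²a but no w with cRw and aRw.
Valid on: (b).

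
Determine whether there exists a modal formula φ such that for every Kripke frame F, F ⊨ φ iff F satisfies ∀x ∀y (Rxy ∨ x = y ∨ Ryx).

Modal frame validity is preserved under disjoint unions.
Take 3 disjoint single-world reflexive frames: each is trivially connected, but their disjoint union has 3 worlds with no edge between distinct components, so it is not connected.
Hence connectedness of R is not modally definable.

No — not modally definable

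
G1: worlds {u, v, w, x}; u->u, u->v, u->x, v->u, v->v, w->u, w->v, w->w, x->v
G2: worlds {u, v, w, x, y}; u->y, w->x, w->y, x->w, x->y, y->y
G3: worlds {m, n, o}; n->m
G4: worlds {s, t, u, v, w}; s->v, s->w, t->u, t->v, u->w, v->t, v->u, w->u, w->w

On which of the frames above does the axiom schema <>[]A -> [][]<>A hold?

G1, G2, G3

This is the axiom for a generalized confluence (Geach) condition; its first-order frame correspondent is forall x forall y forall z ((xRy & x R^2 z) -> exists w (yRw & zRw)).
G1: holds.
G2: holds.
G3: holds.
G4: fails — sRv, sR²u but no w* with vRw* and uRw*.
Valid on: G1, G2, G3.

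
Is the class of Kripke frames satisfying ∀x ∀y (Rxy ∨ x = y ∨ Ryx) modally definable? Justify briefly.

Not definable by any modal formula

Any modally definable frame class is closed under disjoint unions.
Take 2 disjoint single-world reflexive frames: each is trivially connected, but their disjoint union has 2 worlds with no edge between distinct components, so it is not connected.
So no modal formula (or set of formulas) defines exactly the connected frames.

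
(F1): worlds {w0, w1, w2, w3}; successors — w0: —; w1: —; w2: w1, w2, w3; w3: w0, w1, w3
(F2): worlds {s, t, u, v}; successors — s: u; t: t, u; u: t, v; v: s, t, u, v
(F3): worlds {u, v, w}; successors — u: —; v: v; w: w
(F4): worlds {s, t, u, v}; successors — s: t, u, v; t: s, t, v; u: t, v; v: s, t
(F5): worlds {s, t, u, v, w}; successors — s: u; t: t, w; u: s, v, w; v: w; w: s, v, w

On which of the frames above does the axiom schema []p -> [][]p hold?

The schema corresponds to transitivity: forall x forall y forall z (Rxy & Ryz -> Rxz).
(F1): fails — Rw2w3 and Rw3w0 but not Rw2w0.
(F2): fails — Ruv and Rvu but not Ruu.
(F3): holds.
(F4): fails — Ruv and Rvs but not Rus.
(F5): fails — Rvw and Rwv but not Rvv.
Valid on: (F3).

(F3)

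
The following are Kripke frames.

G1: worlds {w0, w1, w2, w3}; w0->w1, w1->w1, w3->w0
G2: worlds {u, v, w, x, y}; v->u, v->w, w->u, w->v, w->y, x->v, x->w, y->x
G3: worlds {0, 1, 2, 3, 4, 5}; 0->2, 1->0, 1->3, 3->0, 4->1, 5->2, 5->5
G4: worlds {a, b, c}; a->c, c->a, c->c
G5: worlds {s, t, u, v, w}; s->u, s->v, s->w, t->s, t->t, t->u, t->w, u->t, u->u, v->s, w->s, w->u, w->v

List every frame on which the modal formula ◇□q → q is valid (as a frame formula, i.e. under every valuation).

G4

Frame correspondent (Sahlqvist): ∀x ∀y (Rxy → Ryx) — i.e. symmetry.
G1: fails — Rw0w1 but not Rw1w0.
G2: fails — Rxw but not Rwx.
G3: fails — R10 but not R01.
G4: holds.
G5: fails — Rwu but not Ruw.
Valid on: G4.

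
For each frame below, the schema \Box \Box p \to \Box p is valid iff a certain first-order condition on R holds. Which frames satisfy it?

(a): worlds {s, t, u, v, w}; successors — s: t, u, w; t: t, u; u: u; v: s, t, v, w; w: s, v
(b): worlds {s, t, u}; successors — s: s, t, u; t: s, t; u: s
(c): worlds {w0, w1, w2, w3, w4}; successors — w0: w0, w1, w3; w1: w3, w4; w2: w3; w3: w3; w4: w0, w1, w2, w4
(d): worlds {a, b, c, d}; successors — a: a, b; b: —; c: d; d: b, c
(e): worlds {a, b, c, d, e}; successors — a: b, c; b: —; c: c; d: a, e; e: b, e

This is the axiom for density; its first-order frame correspondent is \forall x \forall y (Rxy \to \exists z (Rxz \wedge Rzy)).
(a): fails — Rsw but no z with Rsz and Rzw.
(b): condition met.
(c): condition met.
(d): fails — Rcd but no z with Rcz and Rzd.
(e): fails — Rab but no z with Raz and Rzb.
Valid on: (b), (c).

(b), (c)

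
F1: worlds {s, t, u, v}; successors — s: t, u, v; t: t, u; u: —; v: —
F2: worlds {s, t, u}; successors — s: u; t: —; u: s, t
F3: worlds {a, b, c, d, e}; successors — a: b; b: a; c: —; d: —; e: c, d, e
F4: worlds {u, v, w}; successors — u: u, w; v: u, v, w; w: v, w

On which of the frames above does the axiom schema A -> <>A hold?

F4

Frame correspondent (Sahlqvist): forall x Rxx — i.e. reflexivity.
F1: fails — world s does not see itself.
F2: fails — world s does not see itself.
F3: fails — world a does not see itself.
F4: ✓.
Valid on: F4.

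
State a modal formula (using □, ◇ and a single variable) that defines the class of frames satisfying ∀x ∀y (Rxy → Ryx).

q → □◇q

The condition is symmetry. The B schema q → □◇q defines it.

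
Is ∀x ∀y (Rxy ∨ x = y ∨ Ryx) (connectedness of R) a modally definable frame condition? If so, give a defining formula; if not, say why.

No — not modally definable

If a class were modally definable it would be closed under disjoint unions (Goldblatt–Thomason).
Take 3 disjoint single-world reflexive frames: each is trivially connected, but their disjoint union has 3 worlds with no edge between distinct components, so it is not connected.
So the class is not modally definable.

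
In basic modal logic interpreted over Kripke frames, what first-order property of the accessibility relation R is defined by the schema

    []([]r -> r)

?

shift-reflexivity

Suppose □(□r→r) is valid. Take Rxy and set V(r)={w : Ryw}. Then at y, □r holds; since □(□r→r) at x, □r→r at y, so r at y, i.e. Ryy.
The converse is a direct semantic check.
So the correspondent is shift-reflexivity.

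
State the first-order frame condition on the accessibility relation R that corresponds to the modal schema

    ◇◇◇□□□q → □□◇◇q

This is a Sahlqvist (Geach-type) schema ◇^3□^3q → □^2◇^2q.
First-order correspondent: ∀x ∀y ∀z ((xR³y ∧ xR²z) → ∃w (yR³w ∧ zR²w)).

∀x ∀y ∀z ((xR³y ∧ xR²z) → ∃w (yR³w ∧ zR²w))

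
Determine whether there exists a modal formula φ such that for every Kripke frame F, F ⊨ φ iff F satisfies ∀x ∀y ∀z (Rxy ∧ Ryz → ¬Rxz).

Any modally definable frame class is closed under surjective bounded morphisms.
The 7-cycle (worlds s,t,u,v,w,x,y with s→t→u→v→w→x→y→s) is intransitive. Mapping every world to a single reflexive point • is a surjective bounded morphism; the reflexive point is not intransitive (R••∧R•• but R••).
Hence intransitivity is not modally definable.

No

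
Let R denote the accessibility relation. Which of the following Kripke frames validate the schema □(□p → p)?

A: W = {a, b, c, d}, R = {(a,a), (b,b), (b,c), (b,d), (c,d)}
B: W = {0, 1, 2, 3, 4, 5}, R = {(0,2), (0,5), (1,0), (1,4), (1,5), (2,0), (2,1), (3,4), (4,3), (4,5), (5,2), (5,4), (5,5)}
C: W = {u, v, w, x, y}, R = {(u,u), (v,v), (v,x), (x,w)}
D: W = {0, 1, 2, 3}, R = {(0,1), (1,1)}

Frame correspondent (Sahlqvist): ∀x ∀y (Rxy → Ryy) — i.e. shift-reflexivity.
A: fails — Rbc but not Rcc.
B: fails — R10 but not R00.
C: fails — Rxw but not Rww.
D: condition met.
Valid on: D.

D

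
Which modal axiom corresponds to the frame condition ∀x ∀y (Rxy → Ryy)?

A defining formula is □(□p → p) (the T□ axiom).
Suppose □(□p→p) is valid. Take Rxy and set V(p)={w : Ryw}. Then at y, □p holds; since □(□p→p) at x, □p→p at y, so p at y, i.e. Ryy.

□(□p → p)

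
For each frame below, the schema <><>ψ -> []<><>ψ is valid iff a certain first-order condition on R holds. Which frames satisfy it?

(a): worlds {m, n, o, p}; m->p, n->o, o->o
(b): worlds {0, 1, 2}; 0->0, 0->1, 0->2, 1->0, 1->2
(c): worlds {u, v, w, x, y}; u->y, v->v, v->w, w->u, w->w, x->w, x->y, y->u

(a)

The schema corresponds to a generalized confluence (Geach) condition: forall x forall y forall z ((x R^2 y & xRz) -> exists w (y = w & z R^2 w)).
(a): holds.
(b): fails — 0R²0, 0R2 but no w with 0=w and 2R²w.
(c): fails — uR²u, uRy but no t with u=t and yR²t.
Valid on: (a).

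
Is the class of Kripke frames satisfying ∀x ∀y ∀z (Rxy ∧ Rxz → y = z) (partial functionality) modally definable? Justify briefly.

Definable; ◇q → □q defines it

This is a Sahlqvist condition; the CD axiom ◇q → □q defines it.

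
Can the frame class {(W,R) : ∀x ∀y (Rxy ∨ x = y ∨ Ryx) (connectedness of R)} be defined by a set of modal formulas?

Modal frame validity is preserved under disjoint unions.
Take 4 disjoint single-world reflexive frames: each is trivially connected, but their disjoint union has 4 worlds with no edge between distinct components, so it is not connected.
Hence connectedness of R is not modally definable.

No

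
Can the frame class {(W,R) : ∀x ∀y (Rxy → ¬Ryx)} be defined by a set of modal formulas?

No — not modally definable

If a class were modally definable it would be closed under surjective bounded morphisms (Goldblatt–Thomason).
The 3-cycle (worlds 0,1,2 with 0→1→2→0) is asymmetric. Mapping every world to a single reflexive point • is a surjective bounded morphism, and the reflexive point is not asymmetric (R•• but asymmetry requires ¬R••).
Hence asymmetry is not modally definable.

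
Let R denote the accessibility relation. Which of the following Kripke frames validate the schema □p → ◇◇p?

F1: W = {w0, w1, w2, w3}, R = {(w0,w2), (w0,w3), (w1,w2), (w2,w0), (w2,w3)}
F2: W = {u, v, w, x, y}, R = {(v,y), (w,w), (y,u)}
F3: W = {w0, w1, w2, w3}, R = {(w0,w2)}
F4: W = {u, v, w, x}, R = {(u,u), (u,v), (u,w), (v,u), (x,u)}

none

This is the axiom for a generalized confluence (Geach) condition; its first-order frame correspondent is ∀x ∃w (xRw ∧ xR²w).
F1: fails — at w1 but no w with w1Rw and w1R²w.
F2: fails — at u but no t with uRt and uR²t.
F3: fails — at w0 but no w with w0Rw and w0R²w.
F4: fails — at w but no t with wRt and wR²t.
Valid on no frame.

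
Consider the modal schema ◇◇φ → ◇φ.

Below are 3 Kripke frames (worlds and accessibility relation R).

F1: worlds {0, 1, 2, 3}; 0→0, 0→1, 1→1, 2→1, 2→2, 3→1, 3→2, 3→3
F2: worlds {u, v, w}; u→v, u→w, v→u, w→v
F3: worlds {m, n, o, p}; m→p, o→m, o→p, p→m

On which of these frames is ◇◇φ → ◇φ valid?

F1

This is the axiom for transitivity; its first-order frame correspondent is ∀x ∀y ∀z (Rxy ∧ Ryz → Rxz).
F1: ✓.
F2: fails — Ruv and Rvu but not Ruu.
F3: fails — Rpm and Rmp but not Rpp.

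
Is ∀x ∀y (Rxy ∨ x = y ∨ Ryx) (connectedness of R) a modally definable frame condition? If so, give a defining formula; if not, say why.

Modal frame validity is preserved under disjoint unions.
Take 3 disjoint single-world reflexive frames: each is trivially connected, but their disjoint union has 3 worlds with no edge between distinct components, so it is not connected.
So no modal formula (or set of formulas) defines exactly the connected frames.

No — not modally definable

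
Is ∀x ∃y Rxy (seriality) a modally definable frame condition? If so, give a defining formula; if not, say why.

Yes, by □r → ◇r

Yes: it is seriality, defined by the D schema □r → ◇r.
Suppose □r→◇r is valid. At any x set V(r)=W. Then □r at x, so ◇r at x, so x has a successor.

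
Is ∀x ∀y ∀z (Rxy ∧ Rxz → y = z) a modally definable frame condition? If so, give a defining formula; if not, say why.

Yes: it is partial functionality, defined by the CD schema ◇p → □p.
Suppose ◇p→□p is valid. Take Rxy, Rxz and set V(p)={y}. Then ◇p at x, so □p at x, so p at z, i.e. z=y.

Definable; ◇p → □p defines it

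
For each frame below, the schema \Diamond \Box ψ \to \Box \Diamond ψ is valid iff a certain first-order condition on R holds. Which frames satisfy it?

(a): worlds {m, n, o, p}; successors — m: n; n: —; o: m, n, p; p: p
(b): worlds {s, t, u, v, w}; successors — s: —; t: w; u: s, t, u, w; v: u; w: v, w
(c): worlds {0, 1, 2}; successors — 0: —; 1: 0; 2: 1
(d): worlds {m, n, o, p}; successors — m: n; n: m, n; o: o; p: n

(d)

Frame correspondent (Sahlqvist): \forall x \forall y \forall z (Rxy \wedge Rxz \to \exists w (Ryw \wedge Rzw)) — i.e. convergence.
(a): fails — Rmn and Rmn but n and n have no common successor.
(b): fails — Ruw and Rus but w and s have no common successor.
(c): fails — R10 and R10 but 0 and 0 have no common successor.
(d): condition met.
Valid on: (d).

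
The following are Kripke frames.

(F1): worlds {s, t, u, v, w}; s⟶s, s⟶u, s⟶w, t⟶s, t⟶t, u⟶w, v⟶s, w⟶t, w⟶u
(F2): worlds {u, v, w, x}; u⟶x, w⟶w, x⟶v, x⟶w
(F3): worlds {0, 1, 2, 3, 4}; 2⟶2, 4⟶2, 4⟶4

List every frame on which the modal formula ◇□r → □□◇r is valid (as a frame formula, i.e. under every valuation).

(F3)

This is the axiom for a generalized confluence (Geach) condition; its first-order frame correspondent is ∀x ∀y ∀z ((xRy ∧ xR²z) → ∃w (yRw ∧ zRw)).
(F1): fails — sRu, sR²t but no w* with uRw* and tRw*.
(F2): fails — uRx, uR²v but no t with xRt and vRt.
(F3): satisfies the condition.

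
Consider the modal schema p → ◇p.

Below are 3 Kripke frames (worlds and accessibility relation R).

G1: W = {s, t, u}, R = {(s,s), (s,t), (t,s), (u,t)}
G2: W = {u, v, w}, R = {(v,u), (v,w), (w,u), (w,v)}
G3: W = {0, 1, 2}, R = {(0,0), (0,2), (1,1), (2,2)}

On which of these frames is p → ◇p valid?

G3

This is the axiom for reflexivity; its first-order frame correspondent is ∀x Rxx.
G1: fails — world t does not see itself.
G2: fails — world u does not see itself.
G3: holds.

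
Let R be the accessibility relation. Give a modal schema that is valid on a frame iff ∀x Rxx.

A defining formula is □s → s (the T axiom).
Suppose □s→s is valid. At any x set V(s)={w : Rxw}. Then □s holds at x, so s holds at x, i.e. Rxx.

□s → s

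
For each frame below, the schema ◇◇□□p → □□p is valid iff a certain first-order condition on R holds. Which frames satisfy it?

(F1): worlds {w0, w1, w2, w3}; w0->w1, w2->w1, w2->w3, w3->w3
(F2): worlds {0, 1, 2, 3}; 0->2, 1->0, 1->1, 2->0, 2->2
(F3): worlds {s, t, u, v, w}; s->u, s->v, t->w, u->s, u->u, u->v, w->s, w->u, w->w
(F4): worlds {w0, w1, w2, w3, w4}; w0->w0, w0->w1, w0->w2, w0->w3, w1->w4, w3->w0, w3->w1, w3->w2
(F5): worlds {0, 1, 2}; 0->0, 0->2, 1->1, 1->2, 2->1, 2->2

The schema corresponds to a generalized confluence (Geach) condition: ∀x ∀y ∀z ((xR²y ∧ xR²z) → ∃w (yR²w ∧ z = w)).
(F1): ✓.
(F2): fails — 1R²0, 1R²1 but no w with 0R²w and 1=w.
(F3): fails — sR²v, sR²s but no w* with vR²w* and s=w*.
(F4): fails — w0R²w1, w0R²w0 but no w with w1R²w and w0=w.
(F5): fails — 0R²1, 0R²0 but no w with 1R²w and 0=w.

(F1)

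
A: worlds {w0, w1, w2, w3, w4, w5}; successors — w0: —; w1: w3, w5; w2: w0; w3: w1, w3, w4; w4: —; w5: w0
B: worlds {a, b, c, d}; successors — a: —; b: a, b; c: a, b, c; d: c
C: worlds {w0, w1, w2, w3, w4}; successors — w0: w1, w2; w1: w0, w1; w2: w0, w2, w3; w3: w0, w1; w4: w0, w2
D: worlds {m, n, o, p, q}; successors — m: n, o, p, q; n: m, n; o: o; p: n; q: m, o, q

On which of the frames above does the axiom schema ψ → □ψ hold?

none

This is the axiom for a generalized confluence (Geach) condition; its first-order frame correspondent is ∀x ∀z (xRz → ∃w (x = w ∧ z = w)).
A: fails — w1Rw3 but w1 ≠ w3.
B: fails — bRa but b ≠ a.
C: fails — w0Rw1 but w0 ≠ w1.
D: fails — mRn but m ≠ n.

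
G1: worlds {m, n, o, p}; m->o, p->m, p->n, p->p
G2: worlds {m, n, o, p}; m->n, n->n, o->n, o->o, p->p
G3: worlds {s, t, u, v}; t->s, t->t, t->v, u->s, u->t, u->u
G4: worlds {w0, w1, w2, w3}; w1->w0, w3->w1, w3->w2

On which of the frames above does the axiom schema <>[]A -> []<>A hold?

The schema corresponds to convergence: forall x forall y forall z (Rxy & Rxz -> exists w (Ryw & Rzw)).
G1: fails — Rmo and Rmo but o and o have no common successor.
G2: ✓.
G3: fails — Rtv and Rtv but v and v have no common successor.
G4: fails — Rw1w0 and Rw1w0 but w0 and w0 have no common successor.

G2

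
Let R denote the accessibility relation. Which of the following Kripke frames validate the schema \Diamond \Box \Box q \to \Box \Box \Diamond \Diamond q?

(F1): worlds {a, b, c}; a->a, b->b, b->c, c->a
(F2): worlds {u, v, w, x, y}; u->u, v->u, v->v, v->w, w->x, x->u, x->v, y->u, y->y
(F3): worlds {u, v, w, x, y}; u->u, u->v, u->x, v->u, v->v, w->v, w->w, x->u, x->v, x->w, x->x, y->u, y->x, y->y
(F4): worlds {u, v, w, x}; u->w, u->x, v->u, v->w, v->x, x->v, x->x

The schema corresponds to a generalized confluence (Geach) condition: \forall x \forall y \forall z ((xRy \wedge x R^2 z) \to \exists w (y R^2 w \wedge z R^2 w)).
(F1): ✓.
(F2): ✓.
(F3): ✓.
(F4): fails — uRw, uR²v but no t with wR²t and vR²t.
Valid on: (F1), (F2), (F3).

(F1), (F2), (F3)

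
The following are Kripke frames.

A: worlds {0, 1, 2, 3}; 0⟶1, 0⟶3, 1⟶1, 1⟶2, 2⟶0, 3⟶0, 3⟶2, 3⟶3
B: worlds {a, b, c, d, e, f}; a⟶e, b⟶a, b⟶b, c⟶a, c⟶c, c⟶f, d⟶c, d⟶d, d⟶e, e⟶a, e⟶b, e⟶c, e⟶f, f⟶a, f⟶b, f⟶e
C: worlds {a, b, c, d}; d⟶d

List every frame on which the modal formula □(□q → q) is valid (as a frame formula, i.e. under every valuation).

C

Frame correspondent (Sahlqvist): ∀x ∀y (Rxy → Ryy) — i.e. shift-reflexivity.
A: fails — R32 but not R22.
B: fails — Rcf but not Rff.
C: holds.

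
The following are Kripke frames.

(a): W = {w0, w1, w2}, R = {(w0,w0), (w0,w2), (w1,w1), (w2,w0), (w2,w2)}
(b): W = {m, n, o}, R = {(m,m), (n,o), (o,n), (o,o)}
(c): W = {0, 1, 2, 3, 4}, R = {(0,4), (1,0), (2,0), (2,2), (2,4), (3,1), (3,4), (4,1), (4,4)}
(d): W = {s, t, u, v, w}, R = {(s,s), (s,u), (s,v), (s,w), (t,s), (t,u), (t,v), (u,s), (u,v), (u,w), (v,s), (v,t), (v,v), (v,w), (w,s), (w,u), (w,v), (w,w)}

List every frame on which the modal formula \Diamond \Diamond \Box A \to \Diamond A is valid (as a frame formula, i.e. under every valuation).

(a), (b), (d)

This is the axiom for a generalized confluence (Geach) condition; its first-order frame correspondent is \forall x \forall y (x R^2 y \to \exists w (yRw \wedge xRw)).
(a): satisfies the condition.
(b): satisfies the condition.
(c): fails — 0R²1 but no w with 1Rw and 0Rw.
(d): satisfies the condition.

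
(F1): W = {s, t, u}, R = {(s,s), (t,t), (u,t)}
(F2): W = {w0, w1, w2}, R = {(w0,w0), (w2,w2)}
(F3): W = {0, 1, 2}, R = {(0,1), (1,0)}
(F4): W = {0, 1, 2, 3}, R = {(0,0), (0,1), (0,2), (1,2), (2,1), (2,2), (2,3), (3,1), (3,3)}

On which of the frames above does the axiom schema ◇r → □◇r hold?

(F1), (F2)

This is the axiom for the Euclidean property; its first-order frame correspondent is ∀x ∀y ∀z (Rxy ∧ Rxz → Ryz).
(F1): condition met.
(F2): condition met.
(F3): fails — R01 and R01 but not R11.
(F4): fails — R02 and R00 but not R20.
Valid on: (F1), (F2).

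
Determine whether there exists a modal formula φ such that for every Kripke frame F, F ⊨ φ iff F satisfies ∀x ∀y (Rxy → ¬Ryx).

Any modally definable frame class is closed under surjective bounded morphisms.
The 4-cycle (worlds w0,w1,w2,w3 with w0→w1→w2→w3→w0) is asymmetric. Mapping every world to a single reflexive point • is a surjective bounded morphism, and the reflexive point is not asymmetric (R•• but asymmetry requires ¬R••).
So no modal formula (or set of formulas) defines exactly the asymmetric frames.

No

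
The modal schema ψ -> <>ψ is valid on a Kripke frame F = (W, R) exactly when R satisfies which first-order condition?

Reflexivity

Replacing ψ by ¬ψ and contraposing gives the equivalent schema □ψ → ψ.
Suppose □ψ→ψ is valid. At any x set V(ψ)={w : Rxw}. Then □ψ holds at x, so ψ holds at x, i.e. Rxx.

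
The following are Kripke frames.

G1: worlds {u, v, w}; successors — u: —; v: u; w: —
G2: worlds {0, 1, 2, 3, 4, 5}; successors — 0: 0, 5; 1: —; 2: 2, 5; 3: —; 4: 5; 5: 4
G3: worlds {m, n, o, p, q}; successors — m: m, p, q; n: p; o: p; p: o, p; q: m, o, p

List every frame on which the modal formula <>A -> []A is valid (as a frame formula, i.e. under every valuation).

Frame correspondent (Sahlqvist): forall x forall y forall z (Rxy & Rxz -> y = z) — i.e. partial functionality.
G1: satisfies the condition.
G2: fails — 0 sees both 0 and 5.
G3: fails — m sees both m and p.

G1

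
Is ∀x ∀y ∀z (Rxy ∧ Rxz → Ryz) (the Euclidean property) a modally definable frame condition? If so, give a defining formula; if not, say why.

The condition is the Euclidean property. A defining modal formula is ◇q → □◇q.
Suppose ◇q→□◇q is valid. Take Rxy, Rxz and set V(q)={y}. Then ◇q at x, so □◇q at x, so ◇q at z, so some w with Rzw has q; w=y, i.e. Rzy. By symmetry of the argument, Ryz.

Yes — defined by ◇q → □◇q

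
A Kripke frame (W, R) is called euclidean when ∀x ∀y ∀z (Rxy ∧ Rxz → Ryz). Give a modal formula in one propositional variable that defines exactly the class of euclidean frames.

◇ψ → □◇ψ

This is the Euclidean property; the standard corresponding axiom is 5: ◇ψ → □◇ψ.
Suppose ◇ψ→□◇ψ is valid. Take Rxy, Rxz and set V(ψ)={y}. Then ◇ψ at x, so □◇ψ at x, so ◇ψ at z, so some w with Rzw has ψ; w=y, i.e. Rzy. By symmetry of the argument, Ryz.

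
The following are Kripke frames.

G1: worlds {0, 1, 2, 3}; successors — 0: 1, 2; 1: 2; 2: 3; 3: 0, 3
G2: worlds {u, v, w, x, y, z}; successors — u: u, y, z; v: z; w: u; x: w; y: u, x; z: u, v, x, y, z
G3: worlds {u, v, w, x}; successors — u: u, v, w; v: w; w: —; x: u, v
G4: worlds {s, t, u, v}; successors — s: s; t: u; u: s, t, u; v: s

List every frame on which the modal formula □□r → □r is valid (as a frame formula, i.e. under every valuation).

Frame correspondent (Sahlqvist): ∀x ∀y (Rxy → ∃z (Rxz ∧ Rzy)) — i.e. density.
G1: fails — R12 but no z with R1z and Rz2.
G2: fails — Rxw but no t with Rxt and Rtw.
G3: fails — Rvw but no z with Rvz and Rzw.
G4: satisfies the condition.

G4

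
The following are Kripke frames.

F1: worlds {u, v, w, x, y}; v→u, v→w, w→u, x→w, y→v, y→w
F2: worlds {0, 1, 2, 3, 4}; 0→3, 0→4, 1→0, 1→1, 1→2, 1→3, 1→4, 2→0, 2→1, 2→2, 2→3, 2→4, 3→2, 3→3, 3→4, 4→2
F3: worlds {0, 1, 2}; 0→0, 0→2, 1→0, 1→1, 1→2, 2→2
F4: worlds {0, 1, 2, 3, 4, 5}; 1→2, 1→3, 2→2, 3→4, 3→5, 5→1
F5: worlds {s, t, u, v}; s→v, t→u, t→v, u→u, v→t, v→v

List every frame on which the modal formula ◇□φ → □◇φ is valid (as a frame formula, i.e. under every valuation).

This is the axiom for convergence; its first-order frame correspondent is ∀x ∀y ∀z (Rxy ∧ Rxz → ∃w (Ryw ∧ Rzw)).
F1: fails — Rvw and Rvu but w and u have no common successor.
F2: fails — R10 and R14 but 0 and 4 have no common successor.
F3: satisfies the condition.
F4: fails — R12 and R13 but 2 and 3 have no common successor.
F5: fails — Rtv and Rtu but v and u have no common successor.
Valid on: F3.

F3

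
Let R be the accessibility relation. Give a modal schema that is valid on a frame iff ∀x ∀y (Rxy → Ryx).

ψ → □◇ψ

The condition is symmetry. The B schema ψ → □◇ψ defines it.
Suppose ψ→□◇ψ is valid. Take Rxy and set V(ψ)={x}. Then ψ at x, so □◇ψ at x, so ◇ψ at y, so some z with Ryz has ψ; z=x, i.e. Ryx.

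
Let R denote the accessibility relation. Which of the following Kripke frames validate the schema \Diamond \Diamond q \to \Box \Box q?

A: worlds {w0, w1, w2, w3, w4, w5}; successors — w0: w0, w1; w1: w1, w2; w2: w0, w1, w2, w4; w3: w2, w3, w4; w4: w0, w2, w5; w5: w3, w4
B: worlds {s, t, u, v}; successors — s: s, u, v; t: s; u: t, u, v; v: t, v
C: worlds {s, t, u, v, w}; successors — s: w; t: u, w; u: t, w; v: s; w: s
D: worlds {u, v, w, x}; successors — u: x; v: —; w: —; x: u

D

Frame correspondent (Sahlqvist): \forall x \forall y \forall z ((x R^2 y \wedge x R^2 z) \to \exists w (y = w \wedge z = w)) — i.e. a generalized confluence (Geach) condition.
A: fails — w0R²w0, w0R²w1 but w0 ≠ w1.
B: fails — sR²s, sR²t but s ≠ t.
C: fails — tR²s, tR²t but s ≠ t.
D: holds.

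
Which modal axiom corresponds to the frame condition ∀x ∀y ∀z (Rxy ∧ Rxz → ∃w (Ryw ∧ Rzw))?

A defining formula is ◇□s → □◇s (the .2 axiom).
Suppose ◇□s→□◇s is valid. Take Rxy, Rxz and set V(s)={w : Ryw}. Then □s at y so ◇□s at x, so □◇s at x, so ◇s at z, giving w with Rzw and Ryw.

◇□s → □◇s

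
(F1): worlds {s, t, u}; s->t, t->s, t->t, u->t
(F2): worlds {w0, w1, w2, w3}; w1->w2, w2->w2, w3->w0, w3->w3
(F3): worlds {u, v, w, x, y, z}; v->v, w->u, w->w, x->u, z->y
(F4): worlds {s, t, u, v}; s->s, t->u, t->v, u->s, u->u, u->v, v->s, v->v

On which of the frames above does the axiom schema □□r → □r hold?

(F1), (F2), (F4)

The schema corresponds to density: ∀x ∀y (Rxy → ∃z (Rxz ∧ Rzy)).
(F1): holds.
(F2): holds.
(F3): fails — Rxu but no t with Rxt and Rtu.
(F4): holds.
Valid on: (F1), (F2), (F4).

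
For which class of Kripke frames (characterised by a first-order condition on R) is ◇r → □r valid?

Suppose ◇r→□r is valid. Take Rxy, Rxz and set V(r)={y}. Then ◇r at x, so □r at x, so r at z, i.e. z=y.

partial functionality: ∀x ∀y ∀z (Rxy ∧ Rxz → y = z)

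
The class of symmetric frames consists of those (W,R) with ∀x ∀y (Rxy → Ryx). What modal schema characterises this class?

r → □◇r

The condition is symmetry. The B schema r → □◇r defines it.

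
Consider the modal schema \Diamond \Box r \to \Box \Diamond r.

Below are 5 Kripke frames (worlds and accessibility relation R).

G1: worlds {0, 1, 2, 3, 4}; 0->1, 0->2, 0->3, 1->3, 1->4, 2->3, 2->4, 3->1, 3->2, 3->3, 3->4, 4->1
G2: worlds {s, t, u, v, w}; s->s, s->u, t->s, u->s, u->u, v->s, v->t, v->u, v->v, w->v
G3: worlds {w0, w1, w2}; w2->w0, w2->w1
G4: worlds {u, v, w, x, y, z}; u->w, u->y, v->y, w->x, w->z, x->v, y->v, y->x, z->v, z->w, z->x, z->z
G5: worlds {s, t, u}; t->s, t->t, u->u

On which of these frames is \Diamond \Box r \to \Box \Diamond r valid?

G2

This is the axiom for convergence; its first-order frame correspondent is \forall x \forall y \forall z (Rxy \wedge Rxz \to \exists w (Ryw \wedge Rzw)).
G1: fails — R34 and R32 but 4 and 2 have no common successor.
G2: satisfies the condition.
G3: fails — Rw2w0 and Rw2w0 but w0 and w0 have no common successor.
G4: fails — Ryx and Ryv but x and v have no common successor.
G5: fails — Rtt and Rts but t and s have no common successor.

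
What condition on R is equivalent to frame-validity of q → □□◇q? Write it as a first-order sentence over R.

This is a Sahlqvist (Geach-type) schema ◇^0□^0q → □^2◇^1q.
Minimal-valuation argument: fix x; take any y with xR^0y and any z with xR^2z. Set V(q) to the set of worlds R-reachable from y in exactly 0 steps. Then □^0q holds at y, so the antecedent holds at x; validity forces ◇^1q at z, giving a w with zR^1w and yR^0w.
First-order correspondent: ∀x ∀z (xR²z → ∃w (x = w ∧ zRw)).

∀x ∀z (xR²z → ∃w (x = w ∧ zRw))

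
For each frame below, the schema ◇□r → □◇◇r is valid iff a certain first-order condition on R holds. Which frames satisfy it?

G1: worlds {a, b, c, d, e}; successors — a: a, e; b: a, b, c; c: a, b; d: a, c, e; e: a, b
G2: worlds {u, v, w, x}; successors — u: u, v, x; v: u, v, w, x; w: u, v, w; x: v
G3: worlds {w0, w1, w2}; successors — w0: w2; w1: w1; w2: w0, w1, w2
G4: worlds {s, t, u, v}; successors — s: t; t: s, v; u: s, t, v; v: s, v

G1, G2

The schema corresponds to a generalized confluence (Geach) condition: ∀x ∀y ∀z ((xRy ∧ xRz) → ∃w (yRw ∧ zR²w)).
G1: condition met.
G2: condition met.
G3: fails — w2Rw0, w2Rw1 but no w with w0Rw and w1R²w.
G4: fails — tRs, tRs but no w with sRw and sR²w.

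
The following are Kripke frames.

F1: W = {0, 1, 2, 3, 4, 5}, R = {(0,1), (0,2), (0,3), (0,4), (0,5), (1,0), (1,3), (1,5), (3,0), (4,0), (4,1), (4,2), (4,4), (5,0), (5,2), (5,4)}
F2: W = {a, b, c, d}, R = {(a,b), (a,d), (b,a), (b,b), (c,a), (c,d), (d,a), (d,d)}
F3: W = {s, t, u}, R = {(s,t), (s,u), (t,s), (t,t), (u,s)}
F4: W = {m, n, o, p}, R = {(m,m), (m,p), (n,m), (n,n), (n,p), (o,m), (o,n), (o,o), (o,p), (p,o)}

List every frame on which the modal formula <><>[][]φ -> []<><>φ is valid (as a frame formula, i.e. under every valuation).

This is the axiom for a generalized confluence (Geach) condition; its first-order frame correspondent is forall x forall y forall z ((x R^2 y & xRz) -> exists w (y R^2 w & z R^2 w)).
F1: fails — 0R²0, 0R2 but no w with 0R²w and 2R²w.
F2: ✓.
F3: ✓.
F4: ✓.
Valid on: F2, F3, F4.

F2, F3, F4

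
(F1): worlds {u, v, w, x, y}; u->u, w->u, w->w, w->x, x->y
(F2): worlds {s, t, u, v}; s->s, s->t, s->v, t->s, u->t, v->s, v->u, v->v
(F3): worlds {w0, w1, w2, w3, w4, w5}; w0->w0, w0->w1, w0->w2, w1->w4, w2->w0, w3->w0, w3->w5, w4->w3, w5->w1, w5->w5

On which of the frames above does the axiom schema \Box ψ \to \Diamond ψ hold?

(F2), (F3)

Frame correspondent (Sahlqvist): \forall x \exists y Rxy — i.e. seriality.
(F1): fails — world v has no successor.
(F2): holds.
(F3): holds.
Valid on: (F2), (F3).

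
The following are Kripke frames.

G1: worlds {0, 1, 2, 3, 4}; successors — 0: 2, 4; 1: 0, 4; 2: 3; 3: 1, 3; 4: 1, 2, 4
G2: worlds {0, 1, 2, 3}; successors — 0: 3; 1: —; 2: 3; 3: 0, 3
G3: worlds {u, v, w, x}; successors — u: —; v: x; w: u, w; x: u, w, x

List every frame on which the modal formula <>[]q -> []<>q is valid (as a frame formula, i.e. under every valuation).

G2

This is the axiom for convergence; its first-order frame correspondent is forall x forall y forall z (Rxy & Rxz -> exists w (Ryw & Rzw)).
G1: fails — R02 and R04 but 2 and 4 have no common successor.
G2: holds.
G3: fails — Rww and Rwu but w and u have no common successor.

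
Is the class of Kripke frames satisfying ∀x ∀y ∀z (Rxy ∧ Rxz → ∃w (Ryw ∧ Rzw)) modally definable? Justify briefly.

Definable; ◇□q → □◇q defines it

Yes: it is convergence, defined by the .2 schema ◇□q → □◇q.
Suppose ◇□q→□◇q is valid. Take Rxy, Rxz and set V(q)={w : Ryw}. Then □q at y so ◇□q at x, so □◇q at x, so ◇q at z, giving w with Rzw and Ryw.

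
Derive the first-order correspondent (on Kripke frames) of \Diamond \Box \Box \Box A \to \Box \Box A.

This is a Sahlqvist (Geach-type) schema ◇^1□^3A → □^2◇^0A.
Minimal-valuation argument: fix x; take any y with xR^1y and any z with xR^2z. Set V(A) to the set of worlds R-reachable from y in exactly 3 steps. Then □^3A holds at y, so the antecedent holds at x; validity forces ◇^0A at z, giving a w with zR^0w and yR^3w.
First-order correspondent: \forall x \forall y \forall z ((xRy \wedge x R^2 z) \to \exists w (y R^3 w \wedge z = w)).

\forall x \forall y \forall z ((xRy \wedge x R^2 z) \to \exists w (y R^3 w \wedge z = w))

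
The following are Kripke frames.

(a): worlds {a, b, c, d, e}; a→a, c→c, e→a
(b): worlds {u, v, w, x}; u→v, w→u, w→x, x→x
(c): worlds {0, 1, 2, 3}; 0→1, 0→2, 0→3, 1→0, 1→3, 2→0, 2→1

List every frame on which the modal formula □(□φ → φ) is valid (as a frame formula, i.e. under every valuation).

(a)

This is the axiom for shift-reflexivity; its first-order frame correspondent is ∀x ∀y (Rxy → Ryy).
(a): holds.
(b): fails — Ruv but not Rvv.
(c): fails — R10 but not R00.
Valid on: (a).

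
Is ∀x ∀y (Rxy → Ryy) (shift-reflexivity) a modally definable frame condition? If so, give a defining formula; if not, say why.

The condition is shift-reflexivity. A defining modal formula is □(□q → q).
Suppose □(□q→q) is valid. Take Rxy and set V(q)={w : Ryw}. Then at y, □q holds; since □(□q→q) at x, □q→q at y, so q at y, i.e. Ryy.

Yes, by □(□q → q)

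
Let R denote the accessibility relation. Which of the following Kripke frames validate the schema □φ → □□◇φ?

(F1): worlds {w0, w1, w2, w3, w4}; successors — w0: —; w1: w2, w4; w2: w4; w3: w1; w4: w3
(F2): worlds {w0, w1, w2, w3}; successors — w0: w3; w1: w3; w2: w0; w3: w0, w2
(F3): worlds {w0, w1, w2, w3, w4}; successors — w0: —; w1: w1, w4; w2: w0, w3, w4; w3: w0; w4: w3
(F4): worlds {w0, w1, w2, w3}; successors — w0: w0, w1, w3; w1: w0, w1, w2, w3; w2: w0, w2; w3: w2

This is the axiom for a generalized confluence (Geach) condition; its first-order frame correspondent is ∀x ∀z (xR²z → ∃w (xRw ∧ zRw)).
(F1): fails — w1R²w3 but no w with w1Rw and w3Rw.
(F2): fails — w0R²w2 but no w with w0Rw and w2Rw.
(F3): fails — w1R²w3 but no w with w1Rw and w3Rw.
(F4): fails — w0R²w3 but no w with w0Rw and w3Rw.
Valid on no frame.

none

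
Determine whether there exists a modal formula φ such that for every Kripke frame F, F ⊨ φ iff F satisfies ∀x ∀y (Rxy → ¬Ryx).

Any modally definable frame class is closed under surjective bounded morphisms.
The 3-cycle (worlds 0,1,2 with 0→1→2→0) is asymmetric. Mapping every world to a single reflexive point • is a surjective bounded morphism, and the reflexive point is not asymmetric (R•• but asymmetry requires ¬R••).
So no modal formula (or set of formulas) defines exactly the asymmetric frames.

Not modally definable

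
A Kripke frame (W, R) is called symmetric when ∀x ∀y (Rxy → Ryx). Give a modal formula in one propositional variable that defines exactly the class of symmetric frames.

ψ → □◇ψ

This is symmetry; the standard corresponding axiom is B: ψ → □◇ψ.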